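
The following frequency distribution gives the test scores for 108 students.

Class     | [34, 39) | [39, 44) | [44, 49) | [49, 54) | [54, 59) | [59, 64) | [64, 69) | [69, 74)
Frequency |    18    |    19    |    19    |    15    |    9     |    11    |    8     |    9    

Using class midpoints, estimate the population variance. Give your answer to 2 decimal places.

Midpoints: 36.5, 41.5, 46.5, 51.5, 56.5, 61.5, 66.5, 71.5
n = 108, Σfm = 5462, mean = 50.5741
Σfm² = 289293
Σf(m − x̄)² = Σfm² − (Σfm)²/n = 289293 − 5462²/108 = 13057.4074
Population variance = 13057.4074 / 108 = 120.9019

120.90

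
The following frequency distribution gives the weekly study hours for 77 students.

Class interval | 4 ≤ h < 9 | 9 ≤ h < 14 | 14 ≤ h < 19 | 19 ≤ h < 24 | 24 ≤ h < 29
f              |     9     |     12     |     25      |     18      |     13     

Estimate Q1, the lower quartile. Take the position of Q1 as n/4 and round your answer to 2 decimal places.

Cumulative frequencies: 9, 21, 46, 64, 77
n = 77; position = n/4 = 19.25.
This falls in the class 9 ≤ h < 14: L = 9, F = 9, f = 12, h = 5.
Lower quartile ≈ 9 + ((19.25 − 9) / 12) × 5 = 13.2708

13.27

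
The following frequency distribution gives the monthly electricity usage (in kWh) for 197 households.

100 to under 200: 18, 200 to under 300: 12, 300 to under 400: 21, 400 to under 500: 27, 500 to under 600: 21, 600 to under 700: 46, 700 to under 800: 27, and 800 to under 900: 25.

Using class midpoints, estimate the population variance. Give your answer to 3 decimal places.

Midpoints: 150, 250, 350, 450, 550, 650, 750, 850
n = 197, Σfm = 108150, mean = 548.9848
Σfm² = 68232500
Σf(m − x̄)² = Σfm² − (Σfm)²/n = 68232500 − 108150²/197 = 8859796.9543
Population variance = 8859796.9543 / 197 = 44973.5886

44973.589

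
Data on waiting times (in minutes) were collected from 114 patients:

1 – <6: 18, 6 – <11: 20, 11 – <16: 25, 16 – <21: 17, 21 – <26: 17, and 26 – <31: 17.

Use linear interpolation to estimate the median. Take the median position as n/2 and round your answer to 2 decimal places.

Cumulative frequencies: 18, 38, 63, 80, 97, 114
n = 114; position = n/2 = 57.
This falls in the class 11 – <16: L = 11, F = 38, f = 25, h = 5.
Median ≈ 11 + ((57 − 38) / 25) × 5 = 14.8000

14.80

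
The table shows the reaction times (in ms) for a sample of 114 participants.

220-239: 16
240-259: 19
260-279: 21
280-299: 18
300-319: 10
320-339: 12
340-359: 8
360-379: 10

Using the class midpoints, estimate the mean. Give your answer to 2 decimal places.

287.92

Midpoints: 229.5, 249.5, 269.5, 289.5, 309.5, 329.5, 349.5, 369.5
Σfm = 16×229.5 + 19×249.5 + 21×269.5 + 18×289.5 + 10×309.5 + 12×329.5 + 8×349.5 + 10×369.5 = 32823
n = Σf = 114
Mean = 32823 / 114 = 287.9211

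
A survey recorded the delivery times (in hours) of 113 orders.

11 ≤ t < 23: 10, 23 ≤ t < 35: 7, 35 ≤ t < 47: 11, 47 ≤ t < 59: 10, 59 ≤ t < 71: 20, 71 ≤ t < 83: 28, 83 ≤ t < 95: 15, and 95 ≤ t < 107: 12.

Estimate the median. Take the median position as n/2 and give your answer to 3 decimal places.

Cumulative frequencies: 10, 17, 28, 38, 58, 86, 101, 113
n = 113; position = n/2 = 56.5.
This falls in the class 59 ≤ t < 71: L = 59, F = 38, f = 20, h = 12.
Median ≈ 59 + ((56.5 − 38) / 20) × 12 = 70.1000

70.100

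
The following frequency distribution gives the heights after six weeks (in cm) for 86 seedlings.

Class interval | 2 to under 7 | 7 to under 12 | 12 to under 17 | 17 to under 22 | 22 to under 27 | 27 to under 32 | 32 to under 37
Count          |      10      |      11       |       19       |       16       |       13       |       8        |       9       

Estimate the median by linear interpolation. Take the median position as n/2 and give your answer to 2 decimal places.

17.94

Cumulative frequencies: 10, 21, 40, 56, 69, 77, 86
n = 86; position = n/2 = 43.
This falls in the class 17 to under 22: L = 17, F = 40, f = 16, h = 5.
Median ≈ 17 + ((43 − 40) / 16) × 5 = 17.9375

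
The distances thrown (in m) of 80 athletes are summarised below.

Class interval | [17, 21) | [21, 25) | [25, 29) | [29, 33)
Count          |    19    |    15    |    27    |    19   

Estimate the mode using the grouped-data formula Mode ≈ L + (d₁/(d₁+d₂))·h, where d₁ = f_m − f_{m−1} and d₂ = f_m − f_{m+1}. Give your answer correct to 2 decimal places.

27.40

Modal class: [25, 29) (highest frequency 27).
d₁ = 27 − 15 = 12, d₂ = 27 − 19 = 8
Mode ≈ 25 + (12/(12+8)) × 4 = 25 + 2.4000 = 27.4000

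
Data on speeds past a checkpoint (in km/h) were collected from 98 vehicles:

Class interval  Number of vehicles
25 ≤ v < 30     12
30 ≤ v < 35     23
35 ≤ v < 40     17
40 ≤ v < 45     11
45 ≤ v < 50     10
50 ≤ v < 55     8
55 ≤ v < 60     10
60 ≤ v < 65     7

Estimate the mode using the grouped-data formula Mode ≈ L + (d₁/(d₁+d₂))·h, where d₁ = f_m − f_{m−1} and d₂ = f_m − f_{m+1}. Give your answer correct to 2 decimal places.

33.24

Modal class: 30 ≤ v < 35 (highest frequency 23).
d₁ = 23 − 12 = 11, d₂ = 23 − 17 = 6
Mode ≈ 30 + (11/(11+6)) × 5 = 30 + 3.2353 = 33.2353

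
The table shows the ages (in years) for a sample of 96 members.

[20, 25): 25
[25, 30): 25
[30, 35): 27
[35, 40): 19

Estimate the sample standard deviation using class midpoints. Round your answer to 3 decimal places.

Midpoints: 22.5, 27.5, 32.5, 37.5
n = 96, Σfm = 2840, mean = 29.5833
Σfm² = 86800
Σf(m − x̄)² = Σfm² − (Σfm)²/n = 86800 − 2840²/96 = 2783.3333
Sample variance = 2783.3333 / 95 = 29.2982
Standard deviation = √29.2982 = 5.4128

5.413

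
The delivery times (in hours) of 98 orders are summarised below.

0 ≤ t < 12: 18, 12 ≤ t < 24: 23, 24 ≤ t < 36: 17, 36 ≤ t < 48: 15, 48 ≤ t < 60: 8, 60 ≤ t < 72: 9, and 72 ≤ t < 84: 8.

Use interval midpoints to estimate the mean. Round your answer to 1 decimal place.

33.8

Midpoints: 6, 18, 30, 42, 54, 66, 78
Σfm = 18×6 + 23×18 + 17×30 + 15×42 + 8×54 + 9×66 + 8×78 = 3312
n = Σf = 98
Mean = 3312 / 98 = 33.7959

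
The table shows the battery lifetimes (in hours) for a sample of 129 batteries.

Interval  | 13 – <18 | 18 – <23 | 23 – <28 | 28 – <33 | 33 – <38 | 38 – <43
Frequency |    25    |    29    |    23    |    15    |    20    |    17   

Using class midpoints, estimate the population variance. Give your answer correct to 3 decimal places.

Midpoints: 15.5, 20.5, 25.5, 30.5, 35.5, 40.5
n = 129, Σfm = 3424.5, mean = 26.5465
Σfm² = 100192.25
Σf(m − x̄)² = Σfm² − (Σfm)²/n = 100192.25 − 3424.5²/129 = 9283.7209
Population variance = 9283.7209 / 129 = 71.9668

71.967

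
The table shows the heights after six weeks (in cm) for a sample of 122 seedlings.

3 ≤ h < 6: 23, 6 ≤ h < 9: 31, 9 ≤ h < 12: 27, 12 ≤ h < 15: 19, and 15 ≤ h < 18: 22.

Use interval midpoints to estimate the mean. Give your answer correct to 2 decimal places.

Midpoints: 4.5, 7.5, 10.5, 13.5, 16.5
Σfm = 23×4.5 + 31×7.5 + 27×10.5 + 19×13.5 + 22×16.5 = 1239
n = Σf = 122
Mean = 1239 / 122 = 10.1557

10.16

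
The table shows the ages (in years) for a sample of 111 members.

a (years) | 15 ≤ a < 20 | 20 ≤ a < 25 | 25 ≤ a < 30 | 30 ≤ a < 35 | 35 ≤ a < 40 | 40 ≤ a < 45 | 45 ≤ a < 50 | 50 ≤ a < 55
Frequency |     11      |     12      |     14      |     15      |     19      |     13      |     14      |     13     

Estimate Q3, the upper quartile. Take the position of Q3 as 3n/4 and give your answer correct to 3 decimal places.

Cumulative frequencies: 11, 23, 37, 52, 71, 84, 98, 111
n = 111; position = 3n/4 = 83.25.
This falls in the class 40 ≤ a < 45: L = 40, F = 71, f = 13, h = 5.
Upper quartile ≈ 40 + ((83.25 − 71) / 13) × 5 = 44.7115

44.712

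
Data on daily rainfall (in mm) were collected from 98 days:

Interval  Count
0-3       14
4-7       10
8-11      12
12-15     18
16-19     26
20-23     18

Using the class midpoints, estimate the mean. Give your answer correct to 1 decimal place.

Midpoints: 1.5, 5.5, 9.5, 13.5, 17.5, 21.5
Σfm = 14×1.5 + 10×5.5 + 12×9.5 + 18×13.5 + 26×17.5 + 18×21.5 = 1275
n = Σf = 98
Mean = 1275 / 98 = 13.0102

13.0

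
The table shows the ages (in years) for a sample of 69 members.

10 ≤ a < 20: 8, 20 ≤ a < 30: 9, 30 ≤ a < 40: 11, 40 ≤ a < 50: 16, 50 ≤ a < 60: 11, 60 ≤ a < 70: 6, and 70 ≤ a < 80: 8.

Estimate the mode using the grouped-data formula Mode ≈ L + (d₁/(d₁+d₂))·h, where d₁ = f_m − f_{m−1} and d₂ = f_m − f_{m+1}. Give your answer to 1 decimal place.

45.0

Modal class: 40 ≤ a < 50 (highest frequency 16).
d₁ = 16 − 11 = 5, d₂ = 16 − 11 = 5
Mode ≈ 40 + (5/(5+5)) × 10 = 40 + 5.0000 = 45.0000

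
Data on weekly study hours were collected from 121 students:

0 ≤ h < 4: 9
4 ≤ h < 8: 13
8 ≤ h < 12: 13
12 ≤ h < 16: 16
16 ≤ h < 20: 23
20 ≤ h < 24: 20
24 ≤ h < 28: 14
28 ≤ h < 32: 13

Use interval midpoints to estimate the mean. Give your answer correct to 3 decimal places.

Midpoints: 2, 6, 10, 14, 18, 22, 26, 30
Σfm = 9×2 + 13×6 + 13×10 + 16×14 + 23×18 + 20×22 + 14×26 + 13×30 = 2058
n = Σf = 121
Mean = 2058 / 121 = 17.0083

17.008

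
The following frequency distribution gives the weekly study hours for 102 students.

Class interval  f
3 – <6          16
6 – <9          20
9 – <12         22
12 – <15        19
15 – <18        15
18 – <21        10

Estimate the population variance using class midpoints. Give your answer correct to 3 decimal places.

21.693

Midpoints: 4.5, 7.5, 10.5, 13.5, 16.5, 19.5
n = 102, Σfm = 1152, mean = 11.2941
Σfm² = 15223.5
Σf(m − x̄)² = Σfm² − (Σfm)²/n = 15223.5 − 1152²/102 = 2212.6765
Population variance = 2212.6765 / 102 = 21.6929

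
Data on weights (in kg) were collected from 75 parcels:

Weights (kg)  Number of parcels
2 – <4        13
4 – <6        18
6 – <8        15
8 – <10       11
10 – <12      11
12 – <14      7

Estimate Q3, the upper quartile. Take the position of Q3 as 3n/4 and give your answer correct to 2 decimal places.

Cumulative frequencies: 13, 31, 46, 57, 68, 75
n = 75; position = 3n/4 = 56.25.
This falls in the class 8 – <10: L = 8, F = 46, f = 11, h = 2.
Upper quartile ≈ 8 + ((56.25 − 46) / 11) × 2 = 9.8636

9.86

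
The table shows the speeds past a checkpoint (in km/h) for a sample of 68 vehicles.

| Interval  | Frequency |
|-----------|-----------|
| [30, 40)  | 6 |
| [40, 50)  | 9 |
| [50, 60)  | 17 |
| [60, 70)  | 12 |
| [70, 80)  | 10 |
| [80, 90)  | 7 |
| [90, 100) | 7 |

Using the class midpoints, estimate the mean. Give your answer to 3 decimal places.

63.824

Midpoints: 35, 45, 55, 65, 75, 85, 95
Σfm = 6×35 + 9×45 + 17×55 + 12×65 + 10×75 + 7×85 + 7×95 = 4340
n = Σf = 68
Mean = 4340 / 68 = 63.8235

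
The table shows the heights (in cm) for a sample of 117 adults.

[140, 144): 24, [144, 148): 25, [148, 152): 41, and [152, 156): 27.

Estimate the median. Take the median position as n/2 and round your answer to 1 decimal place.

Cumulative frequencies: 24, 49, 90, 117
n = 117; position = n/2 = 58.5.
This falls in the class [148, 152): L = 148, F = 49, f = 41, h = 4.
Median ≈ 148 + ((58.5 − 49) / 41) × 4 = 148.9268

148.9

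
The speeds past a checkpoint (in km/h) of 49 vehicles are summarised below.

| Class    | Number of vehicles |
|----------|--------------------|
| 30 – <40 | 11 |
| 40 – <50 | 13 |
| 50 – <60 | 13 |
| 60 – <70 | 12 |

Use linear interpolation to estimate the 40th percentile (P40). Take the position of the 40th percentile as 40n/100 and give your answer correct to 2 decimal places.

Cumulative frequencies: 11, 24, 37, 49
n = 49; position = 40n/100 = 19.6.
This falls in the class 40 – <50: L = 40, F = 11, f = 13, h = 10.
40th percentile ≈ 40 + ((19.6 − 11) / 13) × 10 = 46.6154

46.62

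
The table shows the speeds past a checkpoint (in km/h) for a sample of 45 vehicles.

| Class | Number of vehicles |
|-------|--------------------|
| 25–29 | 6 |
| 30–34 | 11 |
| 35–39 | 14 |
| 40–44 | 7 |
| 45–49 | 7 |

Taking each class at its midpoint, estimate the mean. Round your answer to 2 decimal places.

Midpoints: 27, 32, 37, 42, 47
Σfm = 6×27 + 11×32 + 14×37 + 7×42 + 7×47 = 1655
n = Σf = 45
Mean = 1655 / 45 = 36.7778

36.78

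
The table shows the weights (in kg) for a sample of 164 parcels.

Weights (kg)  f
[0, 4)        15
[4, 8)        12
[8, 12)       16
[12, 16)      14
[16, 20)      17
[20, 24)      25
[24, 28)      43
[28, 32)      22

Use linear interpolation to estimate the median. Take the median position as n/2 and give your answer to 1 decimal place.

21.3

Cumulative frequencies: 15, 27, 43, 57, 74, 99, 142, 164
n = 164; position = n/2 = 82.
This falls in the class [20, 24): L = 20, F = 74, f = 25, h = 4.
Median ≈ 20 + ((82 − 74) / 25) × 4 = 21.2800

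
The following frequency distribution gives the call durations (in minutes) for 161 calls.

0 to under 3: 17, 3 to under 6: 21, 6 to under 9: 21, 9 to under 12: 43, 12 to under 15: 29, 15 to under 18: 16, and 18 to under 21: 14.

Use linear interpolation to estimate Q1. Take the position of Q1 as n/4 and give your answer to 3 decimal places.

6.321

Cumulative frequencies: 17, 38, 59, 102, 131, 147, 161
n = 161; position = n/4 = 40.25.
This falls in the class 6 to under 9: L = 6, F = 38, f = 21, h = 3.
Lower quartile ≈ 6 + ((40.25 − 38) / 21) × 3 = 6.3214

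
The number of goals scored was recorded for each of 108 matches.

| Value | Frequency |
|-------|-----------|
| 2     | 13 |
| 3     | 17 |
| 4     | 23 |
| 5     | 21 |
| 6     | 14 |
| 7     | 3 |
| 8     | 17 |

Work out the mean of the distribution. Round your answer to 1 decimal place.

4.8

Values: 2, 3, 4, 5, 6, 7, 8
Σfx = 13×2 + 17×3 + 23×4 + 21×5 + 14×6 + 3×7 + 17×8 = 515
n = Σf = 108
Mean = 515 / 108 = 4.7685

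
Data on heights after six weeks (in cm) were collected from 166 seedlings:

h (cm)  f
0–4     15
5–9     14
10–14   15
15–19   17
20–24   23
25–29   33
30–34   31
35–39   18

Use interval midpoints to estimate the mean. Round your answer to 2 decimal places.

22.00

Midpoints: 2, 7, 12, 17, 22, 27, 32, 37
Σfm = 15×2 + 14×7 + 15×12 + 17×17 + 23×22 + 33×27 + 31×32 + 18×37 = 3652
n = Σf = 166
Mean = 3652 / 166 = 22.0000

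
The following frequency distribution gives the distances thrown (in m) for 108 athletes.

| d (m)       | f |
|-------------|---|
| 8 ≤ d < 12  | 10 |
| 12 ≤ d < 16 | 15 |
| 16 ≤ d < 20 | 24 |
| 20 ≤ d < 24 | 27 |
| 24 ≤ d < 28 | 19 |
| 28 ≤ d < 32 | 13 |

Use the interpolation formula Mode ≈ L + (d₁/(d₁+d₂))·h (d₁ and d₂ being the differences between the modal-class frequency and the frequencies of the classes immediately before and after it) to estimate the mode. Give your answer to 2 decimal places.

Modal class: 20 ≤ d < 24 (highest frequency 27).
d₁ = 27 − 24 = 3, d₂ = 27 − 19 = 8
Mode ≈ 20 + (3/(3+8)) × 4 = 20 + 1.0909 = 21.0909

21.09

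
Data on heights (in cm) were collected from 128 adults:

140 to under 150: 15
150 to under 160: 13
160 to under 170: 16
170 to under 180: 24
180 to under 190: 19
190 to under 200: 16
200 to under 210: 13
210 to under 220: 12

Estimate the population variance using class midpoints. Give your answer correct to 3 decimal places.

448.969

Midpoints: 145, 155, 165, 175, 185, 195, 205, 215
n = 128, Σfm = 22910, mean = 178.9844
Σfm² = 4158000
Σf(m − x̄)² = Σfm² − (Σfm)²/n = 4158000 − 22910²/128 = 57467.9688
Population variance = 57467.9688 / 128 = 448.9685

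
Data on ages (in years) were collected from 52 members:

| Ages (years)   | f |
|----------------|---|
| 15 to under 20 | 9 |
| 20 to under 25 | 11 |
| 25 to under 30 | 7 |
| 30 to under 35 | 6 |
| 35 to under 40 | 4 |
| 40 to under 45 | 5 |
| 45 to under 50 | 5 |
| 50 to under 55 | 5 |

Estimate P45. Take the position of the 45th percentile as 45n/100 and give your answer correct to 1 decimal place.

Cumulative frequencies: 9, 20, 27, 33, 37, 42, 47, 52
n = 52; position = 45n/100 = 23.4.
This falls in the class 25 to under 30: L = 25, F = 20, f = 7, h = 5.
45th percentile ≈ 25 + ((23.4 − 20) / 7) × 5 = 27.4286

27.4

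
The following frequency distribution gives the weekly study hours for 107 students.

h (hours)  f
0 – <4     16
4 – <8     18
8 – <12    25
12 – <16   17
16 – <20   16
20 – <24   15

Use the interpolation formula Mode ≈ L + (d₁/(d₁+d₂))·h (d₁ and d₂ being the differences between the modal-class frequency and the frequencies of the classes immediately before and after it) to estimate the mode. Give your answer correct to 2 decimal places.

Modal class: 8 – <12 (highest frequency 25).
d₁ = 25 − 18 = 7, d₂ = 25 − 17 = 8
Mode ≈ 8 + (7/(7+8)) × 4 = 8 + 1.8667 = 9.8667

9.87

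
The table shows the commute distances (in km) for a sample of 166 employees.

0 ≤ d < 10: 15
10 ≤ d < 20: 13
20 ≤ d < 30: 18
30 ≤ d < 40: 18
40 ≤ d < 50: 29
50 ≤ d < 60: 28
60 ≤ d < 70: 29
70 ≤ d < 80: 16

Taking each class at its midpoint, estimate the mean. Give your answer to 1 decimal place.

43.9

Midpoints: 5, 15, 25, 35, 45, 55, 65, 75
Σfm = 15×5 + 13×15 + 18×25 + 18×35 + 29×45 + 28×55 + 29×65 + 16×75 = 7280
n = Σf = 166
Mean = 7280 / 166 = 43.8554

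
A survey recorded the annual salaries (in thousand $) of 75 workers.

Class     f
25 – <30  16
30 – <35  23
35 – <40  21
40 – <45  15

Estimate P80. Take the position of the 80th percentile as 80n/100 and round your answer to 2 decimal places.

40.00

Cumulative frequencies: 16, 39, 60, 75
n = 75; position = 80n/100 = 60.
This falls in the class 35 – <40: L = 35, F = 39, f = 21, h = 5.
80th percentile ≈ 35 + ((60 − 39) / 21) × 5 = 40.0000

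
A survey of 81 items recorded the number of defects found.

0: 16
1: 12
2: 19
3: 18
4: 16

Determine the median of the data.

Cumulative frequencies: 16, 28, 47, 65, 81
n = 81, so the median is the value in position (n+1)/2 = 41.
Position 41 falls at value 2.

2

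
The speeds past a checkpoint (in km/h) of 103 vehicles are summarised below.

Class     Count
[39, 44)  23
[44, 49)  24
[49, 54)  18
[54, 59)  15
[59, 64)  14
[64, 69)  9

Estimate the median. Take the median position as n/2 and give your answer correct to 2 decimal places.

Cumulative frequencies: 23, 47, 65, 80, 94, 103
n = 103; position = n/2 = 51.5.
This falls in the class [49, 54): L = 49, F = 47, f = 18, h = 5.
Median ≈ 49 + ((51.5 − 47) / 18) × 5 = 50.2500

50.25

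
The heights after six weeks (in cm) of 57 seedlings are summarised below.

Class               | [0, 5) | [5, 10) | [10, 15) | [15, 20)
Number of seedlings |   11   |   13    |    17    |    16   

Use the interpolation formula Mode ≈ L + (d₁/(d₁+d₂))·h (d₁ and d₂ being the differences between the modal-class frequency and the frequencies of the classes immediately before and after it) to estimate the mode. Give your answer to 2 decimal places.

14.00

Modal class: [10, 15) (highest frequency 17).
d₁ = 17 − 13 = 4, d₂ = 17 − 16 = 1
Mode ≈ 10 + (4/(4+1)) × 5 = 10 + 4.0000 = 14.0000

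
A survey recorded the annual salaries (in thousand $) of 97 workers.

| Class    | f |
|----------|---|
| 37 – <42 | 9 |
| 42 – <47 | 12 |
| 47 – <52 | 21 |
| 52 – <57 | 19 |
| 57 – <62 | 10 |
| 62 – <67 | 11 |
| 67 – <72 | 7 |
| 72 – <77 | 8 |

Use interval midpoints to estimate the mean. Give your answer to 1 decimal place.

Midpoints: 39.5, 44.5, 49.5, 54.5, 59.5, 64.5, 69.5, 74.5
Σfm = 9×39.5 + 12×44.5 + 21×49.5 + 19×54.5 + 10×59.5 + 11×64.5 + 7×69.5 + 8×74.5 = 5351.5
n = Σf = 97
Mean = 5351.5 / 97 = 55.1701

55.2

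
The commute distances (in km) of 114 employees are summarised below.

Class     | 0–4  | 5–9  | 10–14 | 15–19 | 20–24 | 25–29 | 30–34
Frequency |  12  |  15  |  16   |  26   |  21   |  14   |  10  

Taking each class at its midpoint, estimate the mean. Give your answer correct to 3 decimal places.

Midpoints: 2, 7, 12, 17, 22, 27, 32
Σfm = 12×2 + 15×7 + 16×12 + 26×17 + 21×22 + 14×27 + 10×32 = 1923
n = Σf = 114
Mean = 1923 / 114 = 16.8684

16.868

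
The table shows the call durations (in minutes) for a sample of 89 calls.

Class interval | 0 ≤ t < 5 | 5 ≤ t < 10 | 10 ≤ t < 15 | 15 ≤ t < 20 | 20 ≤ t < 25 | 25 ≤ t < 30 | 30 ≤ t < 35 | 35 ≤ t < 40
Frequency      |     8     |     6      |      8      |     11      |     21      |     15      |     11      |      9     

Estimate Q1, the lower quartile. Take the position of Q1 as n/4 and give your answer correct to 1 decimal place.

Cumulative frequencies: 8, 14, 22, 33, 54, 69, 80, 89
n = 89; position = n/4 = 22.25.
This falls in the class 15 ≤ t < 20: L = 15, F = 22, f = 11, h = 5.
Lower quartile ≈ 15 + ((22.25 − 22) / 11) × 5 = 15.1136

15.1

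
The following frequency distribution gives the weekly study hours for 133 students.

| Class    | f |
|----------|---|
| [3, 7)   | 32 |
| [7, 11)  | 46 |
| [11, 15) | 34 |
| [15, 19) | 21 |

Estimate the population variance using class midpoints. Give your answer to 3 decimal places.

Midpoints: 5, 9, 13, 17
n = 133, Σfm = 1373, mean = 10.3233
Σfm² = 16341
Σf(m − x̄)² = Σfm² − (Σfm)²/n = 16341 − 1373²/133 = 2167.0977
Population variance = 2167.0977 / 133 = 16.2940

16.294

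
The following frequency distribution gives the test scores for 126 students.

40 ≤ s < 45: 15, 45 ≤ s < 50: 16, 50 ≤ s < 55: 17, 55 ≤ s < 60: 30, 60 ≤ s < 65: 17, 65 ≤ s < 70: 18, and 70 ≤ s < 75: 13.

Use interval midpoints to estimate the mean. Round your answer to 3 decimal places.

Midpoints: 42.5, 47.5, 52.5, 57.5, 62.5, 67.5, 72.5
Σfm = 15×42.5 + 16×47.5 + 17×52.5 + 30×57.5 + 17×62.5 + 18×67.5 + 13×72.5 = 7235
n = Σf = 126
Mean = 7235 / 126 = 57.4206

57.421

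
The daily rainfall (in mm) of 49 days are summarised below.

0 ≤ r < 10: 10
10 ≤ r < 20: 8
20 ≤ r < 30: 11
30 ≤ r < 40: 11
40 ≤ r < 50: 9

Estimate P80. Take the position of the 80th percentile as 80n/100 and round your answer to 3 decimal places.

Cumulative frequencies: 10, 18, 29, 40, 49
n = 49; position = 80n/100 = 39.2.
This falls in the class 30 ≤ r < 40: L = 30, F = 29, f = 11, h = 10.
80th percentile ≈ 30 + ((39.2 − 29) / 11) × 10 = 39.2727

39.273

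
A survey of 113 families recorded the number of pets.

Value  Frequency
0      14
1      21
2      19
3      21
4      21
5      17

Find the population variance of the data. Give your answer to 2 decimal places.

2.63

Values: 0, 1, 2, 3, 4, 5
n = 113, Σfx = 291, mean = 2.5752
Σfx² = 1047
Σf(x − x̄)² = Σfx² − (Σfx)²/n = 1047 − 291²/113 = 297.6106
Population variance = 297.6106 / 113 = 2.6337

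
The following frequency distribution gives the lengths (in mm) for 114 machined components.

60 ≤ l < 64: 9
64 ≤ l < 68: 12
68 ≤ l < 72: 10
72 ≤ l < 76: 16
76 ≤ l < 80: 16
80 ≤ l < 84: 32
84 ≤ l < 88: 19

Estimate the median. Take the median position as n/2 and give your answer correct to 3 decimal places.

Cumulative frequencies: 9, 21, 31, 47, 63, 95, 114
n = 114; position = n/2 = 57.
This falls in the class 76 ≤ l < 80: L = 76, F = 47, f = 16, h = 4.
Median ≈ 76 + ((57 − 47) / 16) × 4 = 78.5000

78.500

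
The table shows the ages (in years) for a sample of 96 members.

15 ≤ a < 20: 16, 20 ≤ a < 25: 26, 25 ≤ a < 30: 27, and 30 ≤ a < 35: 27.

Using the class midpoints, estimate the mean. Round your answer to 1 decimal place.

25.9

Midpoints: 17.5, 22.5, 27.5, 32.5
Σfm = 16×17.5 + 26×22.5 + 27×27.5 + 27×32.5 = 2485
n = Σf = 96
Mean = 2485 / 96 = 25.8854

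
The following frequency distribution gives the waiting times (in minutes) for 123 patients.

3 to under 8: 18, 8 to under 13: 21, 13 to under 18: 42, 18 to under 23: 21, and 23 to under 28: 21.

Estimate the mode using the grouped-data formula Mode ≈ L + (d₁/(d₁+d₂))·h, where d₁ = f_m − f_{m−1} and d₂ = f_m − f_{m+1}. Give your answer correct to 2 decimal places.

Modal class: 13 to under 18 (highest frequency 42).
d₁ = 42 − 21 = 21, d₂ = 42 − 21 = 21
Mode ≈ 13 + (21/(21+21)) × 5 = 13 + 2.5000 = 15.5000

15.50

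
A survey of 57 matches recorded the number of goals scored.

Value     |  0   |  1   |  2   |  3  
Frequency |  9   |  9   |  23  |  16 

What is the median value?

2

Cumulative frequencies: 9, 18, 41, 57
n = 57, so the median is the value in position (n+1)/2 = 29.
Position 29 falls at value 2.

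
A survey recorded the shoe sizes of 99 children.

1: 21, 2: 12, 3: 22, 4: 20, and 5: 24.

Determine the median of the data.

Cumulative frequencies: 21, 33, 55, 75, 99
n = 99, so the median is the value in position (n+1)/2 = 50.
Position 50 falls at value 3.

3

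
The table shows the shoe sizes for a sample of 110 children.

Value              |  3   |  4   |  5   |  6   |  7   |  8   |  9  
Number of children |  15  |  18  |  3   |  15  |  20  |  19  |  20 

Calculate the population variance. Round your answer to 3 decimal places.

4.323

Values: 3, 4, 5, 6, 7, 8, 9
n = 110, Σfx = 694, mean = 6.3091
Σfx² = 4854
Σf(x − x̄)² = Σfx² − (Σfx)²/n = 4854 − 694²/110 = 475.4909
Population variance = 475.4909 / 110 = 4.3226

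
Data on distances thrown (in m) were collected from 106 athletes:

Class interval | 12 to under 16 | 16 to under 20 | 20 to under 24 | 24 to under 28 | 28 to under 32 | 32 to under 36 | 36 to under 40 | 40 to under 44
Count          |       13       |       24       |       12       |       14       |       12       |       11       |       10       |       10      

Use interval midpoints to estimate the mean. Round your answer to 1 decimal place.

Midpoints: 14, 18, 22, 26, 30, 34, 38, 42
Σfm = 13×14 + 24×18 + 12×22 + 14×26 + 12×30 + 11×34 + 10×38 + 10×42 = 2776
n = Σf = 106
Mean = 2776 / 106 = 26.1887

26.2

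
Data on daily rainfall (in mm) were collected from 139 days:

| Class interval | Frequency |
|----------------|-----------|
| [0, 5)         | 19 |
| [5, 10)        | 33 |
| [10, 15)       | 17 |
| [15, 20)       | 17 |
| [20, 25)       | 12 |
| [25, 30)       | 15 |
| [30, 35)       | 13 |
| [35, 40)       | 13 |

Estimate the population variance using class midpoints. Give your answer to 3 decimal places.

128.893

Midpoints: 2.5, 7.5, 12.5, 17.5, 22.5, 27.5, 32.5, 37.5
n = 139, Σfm = 2397.5, mean = 17.2482
Σfm² = 59268.75
Σf(m − x̄)² = Σfm² − (Σfm)²/n = 59268.75 − 2397.5²/139 = 17916.1871
Population variance = 17916.1871 / 139 = 128.8934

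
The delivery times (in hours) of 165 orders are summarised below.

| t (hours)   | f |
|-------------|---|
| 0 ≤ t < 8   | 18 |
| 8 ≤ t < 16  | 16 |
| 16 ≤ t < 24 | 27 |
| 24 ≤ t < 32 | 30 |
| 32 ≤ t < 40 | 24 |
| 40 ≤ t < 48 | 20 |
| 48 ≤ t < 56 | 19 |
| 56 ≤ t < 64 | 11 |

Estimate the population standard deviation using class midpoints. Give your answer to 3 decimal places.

16.331

Midpoints: 4, 12, 20, 28, 36, 44, 52, 60
n = 165, Σfm = 5036, mean = 30.5212
Σfm² = 197712
Σf(m − x̄)² = Σfm² − (Σfm)²/n = 197712 − 5036²/165 = 44007.1758
Population variance = 44007.1758 / 165 = 266.7102
Standard deviation = √266.7102 = 16.3313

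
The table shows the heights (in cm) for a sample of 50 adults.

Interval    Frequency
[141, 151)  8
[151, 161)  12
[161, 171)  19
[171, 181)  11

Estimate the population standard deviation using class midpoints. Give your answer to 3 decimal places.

9.922

Midpoints: 146, 156, 166, 176
n = 50, Σfm = 8130, mean = 162.6000
Σfm² = 1326860
Σf(m − x̄)² = Σfm² − (Σfm)²/n = 1326860 − 8130²/50 = 4922.0000
Population variance = 4922.0000 / 50 = 98.4400
Standard deviation = √98.4400 = 9.9217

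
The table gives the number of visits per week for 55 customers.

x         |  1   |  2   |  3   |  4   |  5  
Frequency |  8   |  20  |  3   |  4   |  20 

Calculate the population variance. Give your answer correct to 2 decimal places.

Values: 1, 2, 3, 4, 5
n = 55, Σfx = 173, mean = 3.1455
Σfx² = 679
Σf(x − x̄)² = Σfx² − (Σfx)²/n = 679 − 173²/55 = 134.8364
Population variance = 134.8364 / 55 = 2.4516

2.45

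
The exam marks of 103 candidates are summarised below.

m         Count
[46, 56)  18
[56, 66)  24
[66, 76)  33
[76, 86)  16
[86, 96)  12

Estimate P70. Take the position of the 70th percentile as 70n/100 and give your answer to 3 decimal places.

75.121

Cumulative frequencies: 18, 42, 75, 91, 103
n = 103; position = 70n/100 = 72.1.
This falls in the class [66, 76): L = 66, F = 42, f = 33, h = 10.
70th percentile ≈ 66 + ((72.1 − 42) / 33) × 10 = 75.1212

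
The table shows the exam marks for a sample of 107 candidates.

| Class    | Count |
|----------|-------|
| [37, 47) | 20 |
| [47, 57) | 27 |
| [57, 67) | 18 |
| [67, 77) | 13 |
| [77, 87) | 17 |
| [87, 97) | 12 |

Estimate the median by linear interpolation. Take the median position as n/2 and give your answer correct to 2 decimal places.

Cumulative frequencies: 20, 47, 65, 78, 95, 107
n = 107; position = n/2 = 53.5.
This falls in the class [57, 67): L = 57, F = 47, f = 18, h = 10.
Median ≈ 57 + ((53.5 − 47) / 18) × 10 = 60.6111

60.61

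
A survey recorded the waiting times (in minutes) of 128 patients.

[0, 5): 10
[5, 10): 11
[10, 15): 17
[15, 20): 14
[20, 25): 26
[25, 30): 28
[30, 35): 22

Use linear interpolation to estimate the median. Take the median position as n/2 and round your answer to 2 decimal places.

Cumulative frequencies: 10, 21, 38, 52, 78, 106, 128
n = 128; position = n/2 = 64.
This falls in the class [20, 25): L = 20, F = 52, f = 26, h = 5.
Median ≈ 20 + ((64 − 52) / 26) × 5 = 22.3077

22.31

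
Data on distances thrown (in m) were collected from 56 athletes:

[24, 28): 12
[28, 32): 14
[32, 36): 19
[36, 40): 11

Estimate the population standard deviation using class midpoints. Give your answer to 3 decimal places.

4.140

Midpoints: 26, 30, 34, 38
n = 56, Σfm = 1796, mean = 32.0714
Σfm² = 58560
Σf(m − x̄)² = Σfm² − (Σfm)²/n = 58560 − 1796²/56 = 959.7143
Population variance = 959.7143 / 56 = 17.1378
Standard deviation = √17.1378 = 4.1398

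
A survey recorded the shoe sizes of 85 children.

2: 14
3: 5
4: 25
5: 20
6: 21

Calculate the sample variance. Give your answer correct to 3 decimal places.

Values: 2, 3, 4, 5, 6
n = 85, Σfx = 369, mean = 4.3412
Σfx² = 1757
Σf(x − x̄)² = Σfx² − (Σfx)²/n = 1757 − 369²/85 = 155.1059
Sample variance = 155.1059 / 84 = 1.8465

1.846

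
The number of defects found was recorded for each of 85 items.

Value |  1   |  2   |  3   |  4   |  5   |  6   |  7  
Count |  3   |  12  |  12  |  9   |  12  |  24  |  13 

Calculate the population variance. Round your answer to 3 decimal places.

Values: 1, 2, 3, 4, 5, 6, 7
n = 85, Σfx = 394, mean = 4.6353
Σfx² = 2104
Σf(x − x̄)² = Σfx² − (Σfx)²/n = 2104 − 394²/85 = 277.6941
Population variance = 277.6941 / 85 = 3.2670

3.267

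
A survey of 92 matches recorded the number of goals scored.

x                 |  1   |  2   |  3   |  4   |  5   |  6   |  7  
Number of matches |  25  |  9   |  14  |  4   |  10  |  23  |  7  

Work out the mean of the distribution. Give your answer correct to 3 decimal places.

3.674

Values: 1, 2, 3, 4, 5, 6, 7
Σfx = 25×1 + 9×2 + 14×3 + 4×4 + 10×5 + 23×6 + 7×7 = 338
n = Σf = 92
Mean = 338 / 92 = 3.6739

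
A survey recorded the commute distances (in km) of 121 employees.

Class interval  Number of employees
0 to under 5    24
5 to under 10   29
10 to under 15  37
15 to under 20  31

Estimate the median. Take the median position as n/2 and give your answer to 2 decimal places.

11.01

Cumulative frequencies: 24, 53, 90, 121
n = 121; position = n/2 = 60.5.
This falls in the class 10 to under 15: L = 10, F = 53, f = 37, h = 5.
Median ≈ 10 + ((60.5 − 53) / 37) × 5 = 11.0135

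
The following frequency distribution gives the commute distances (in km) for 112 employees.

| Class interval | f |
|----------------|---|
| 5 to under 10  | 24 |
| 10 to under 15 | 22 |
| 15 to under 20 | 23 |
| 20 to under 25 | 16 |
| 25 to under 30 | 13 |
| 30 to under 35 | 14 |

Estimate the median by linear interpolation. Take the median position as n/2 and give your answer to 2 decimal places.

17.17

Cumulative frequencies: 24, 46, 69, 85, 98, 112
n = 112; position = n/2 = 56.
This falls in the class 15 to under 20: L = 15, F = 46, f = 23, h = 5.
Median ≈ 15 + ((56 − 46) / 23) × 5 = 17.1739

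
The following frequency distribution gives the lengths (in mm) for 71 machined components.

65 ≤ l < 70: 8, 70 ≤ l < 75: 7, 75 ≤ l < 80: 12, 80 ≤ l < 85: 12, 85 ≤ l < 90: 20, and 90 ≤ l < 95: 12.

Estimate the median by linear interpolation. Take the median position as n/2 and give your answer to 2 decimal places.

83.54

Cumulative frequencies: 8, 15, 27, 39, 59, 71
n = 71; position = n/2 = 35.5.
This falls in the class 80 ≤ l < 85: L = 80, F = 27, f = 12, h = 5.
Median ≈ 80 + ((35.5 − 27) / 12) × 5 = 83.5417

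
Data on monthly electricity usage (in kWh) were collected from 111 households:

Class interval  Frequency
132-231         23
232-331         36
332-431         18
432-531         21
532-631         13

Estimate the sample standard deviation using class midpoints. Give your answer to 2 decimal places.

131.41

Midpoints: 181.5, 281.5, 381.5, 481.5, 581.5
n = 111, Σfm = 38846.5, mean = 349.9685
Σfm² = 15494689.75
Σf(m − x̄)² = Σfm² − (Σfm)²/n = 15494689.75 − 38846.5²/111 = 1899639.6396
Sample variance = 1899639.6396 / 110 = 17269.4513
Standard deviation = √17269.4513 = 131.4133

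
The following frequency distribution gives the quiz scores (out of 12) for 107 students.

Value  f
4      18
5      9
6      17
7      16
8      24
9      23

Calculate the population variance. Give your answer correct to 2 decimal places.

3.06

Values: 4, 5, 6, 7, 8, 9
n = 107, Σfx = 730, mean = 6.8224
Σfx² = 5308
Σf(x − x̄)² = Σfx² − (Σfx)²/n = 5308 − 730²/107 = 327.6262
Population variance = 327.6262 / 107 = 3.0619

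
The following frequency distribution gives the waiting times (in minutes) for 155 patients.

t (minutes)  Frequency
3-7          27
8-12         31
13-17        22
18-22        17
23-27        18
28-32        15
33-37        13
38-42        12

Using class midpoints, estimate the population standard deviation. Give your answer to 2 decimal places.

Midpoints: 5, 10, 15, 20, 25, 30, 35, 40
n = 155, Σfm = 2950, mean = 19.0323
Σfm² = 75400
Σf(m − x̄)² = Σfm² − (Σfm)²/n = 75400 − 2950²/155 = 19254.8387
Population variance = 19254.8387 / 155 = 124.2248
Standard deviation = √124.2248 = 11.1456

11.15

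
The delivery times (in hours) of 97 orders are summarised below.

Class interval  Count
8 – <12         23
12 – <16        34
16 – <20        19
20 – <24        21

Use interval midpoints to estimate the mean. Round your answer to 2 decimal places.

Midpoints: 10, 14, 18, 22
Σfm = 23×10 + 34×14 + 19×18 + 21×22 = 1510
n = Σf = 97
Mean = 1510 / 97 = 15.5670

15.57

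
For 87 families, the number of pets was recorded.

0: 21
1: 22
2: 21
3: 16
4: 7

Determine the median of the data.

Cumulative frequencies: 21, 43, 64, 80, 87
n = 87, so the median is the value in position (n+1)/2 = 44.
Position 44 falls at value 2.

2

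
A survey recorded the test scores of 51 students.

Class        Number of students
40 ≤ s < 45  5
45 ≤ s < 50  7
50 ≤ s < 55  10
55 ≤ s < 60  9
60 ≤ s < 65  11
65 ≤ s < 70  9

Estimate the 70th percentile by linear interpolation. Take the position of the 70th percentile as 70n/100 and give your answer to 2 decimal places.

62.14

Cumulative frequencies: 5, 12, 22, 31, 42, 51
n = 51; position = 70n/100 = 35.7.
This falls in the class 60 ≤ s < 65: L = 60, F = 31, f = 11, h = 5.
70th percentile ≈ 60 + ((35.7 − 31) / 11) × 5 = 62.1364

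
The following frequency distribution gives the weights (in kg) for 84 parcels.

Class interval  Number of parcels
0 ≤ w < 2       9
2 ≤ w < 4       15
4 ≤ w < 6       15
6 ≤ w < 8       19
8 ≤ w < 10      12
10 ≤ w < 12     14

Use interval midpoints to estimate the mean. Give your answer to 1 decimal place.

Midpoints: 1, 3, 5, 7, 9, 11
Σfm = 9×1 + 15×3 + 15×5 + 19×7 + 12×9 + 14×11 = 524
n = Σf = 84
Mean = 524 / 84 = 6.2381

6.2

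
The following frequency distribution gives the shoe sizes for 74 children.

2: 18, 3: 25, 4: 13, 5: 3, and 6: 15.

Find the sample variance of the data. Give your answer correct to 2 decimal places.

Values: 2, 3, 4, 5, 6
n = 74, Σfx = 268, mean = 3.6216
Σfx² = 1120
Σf(x − x̄)² = Σfx² − (Σfx)²/n = 1120 − 268²/74 = 149.4054
Sample variance = 149.4054 / 73 = 2.0466

2.05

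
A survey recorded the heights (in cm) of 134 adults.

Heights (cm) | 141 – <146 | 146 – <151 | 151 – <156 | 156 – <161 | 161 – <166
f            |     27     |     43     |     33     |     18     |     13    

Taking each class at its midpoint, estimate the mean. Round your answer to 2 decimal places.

151.52

Midpoints: 143.5, 148.5, 153.5, 158.5, 163.5
Σfm = 27×143.5 + 43×148.5 + 33×153.5 + 18×158.5 + 13×163.5 = 20304
n = Σf = 134
Mean = 20304 / 134 = 151.5224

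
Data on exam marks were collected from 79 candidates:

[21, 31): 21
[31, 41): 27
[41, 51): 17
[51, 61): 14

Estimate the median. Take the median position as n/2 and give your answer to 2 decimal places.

Cumulative frequencies: 21, 48, 65, 79
n = 79; position = n/2 = 39.5.
This falls in the class [31, 41): L = 31, F = 21, f = 27, h = 10.
Median ≈ 31 + ((39.5 − 21) / 27) × 10 = 37.8519

37.85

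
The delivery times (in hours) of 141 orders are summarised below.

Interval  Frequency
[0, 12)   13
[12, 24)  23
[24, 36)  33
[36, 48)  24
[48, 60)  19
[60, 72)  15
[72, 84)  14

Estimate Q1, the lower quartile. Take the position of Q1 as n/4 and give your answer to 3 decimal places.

23.609

Cumulative frequencies: 13, 36, 69, 93, 112, 127, 141
n = 141; position = n/4 = 35.25.
This falls in the class [12, 24): L = 12, F = 13, f = 23, h = 12.
Lower quartile ≈ 12 + ((35.25 − 13) / 23) × 12 = 23.6087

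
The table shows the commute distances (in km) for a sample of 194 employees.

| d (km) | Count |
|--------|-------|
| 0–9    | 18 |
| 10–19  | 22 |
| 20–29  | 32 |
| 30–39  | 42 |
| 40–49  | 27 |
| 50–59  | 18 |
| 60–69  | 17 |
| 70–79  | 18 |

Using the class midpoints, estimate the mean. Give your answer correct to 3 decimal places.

Midpoints: 4.5, 14.5, 24.5, 34.5, 44.5, 54.5, 64.5, 74.5
Σfm = 18×4.5 + 22×14.5 + 32×24.5 + 42×34.5 + 27×44.5 + 18×54.5 + 17×64.5 + 18×74.5 = 7253
n = Σf = 194
Mean = 7253 / 194 = 37.3866

37.387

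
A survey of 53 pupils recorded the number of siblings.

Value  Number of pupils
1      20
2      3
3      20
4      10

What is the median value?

3

Cumulative frequencies: 20, 23, 43, 53
n = 53, so the median is the value in position (n+1)/2 = 27.
Position 27 falls at value 3.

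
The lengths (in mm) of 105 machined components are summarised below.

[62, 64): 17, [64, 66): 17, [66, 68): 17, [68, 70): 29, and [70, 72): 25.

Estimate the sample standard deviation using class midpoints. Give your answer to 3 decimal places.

Midpoints: 63, 65, 67, 69, 71
n = 105, Σfm = 7091, mean = 67.5333
Σfm² = 479705
Σf(m − x̄)² = Σfm² − (Σfm)²/n = 479705 − 7091²/105 = 826.1333
Sample variance = 826.1333 / 104 = 7.9436
Standard deviation = √7.9436 = 2.8184

2.818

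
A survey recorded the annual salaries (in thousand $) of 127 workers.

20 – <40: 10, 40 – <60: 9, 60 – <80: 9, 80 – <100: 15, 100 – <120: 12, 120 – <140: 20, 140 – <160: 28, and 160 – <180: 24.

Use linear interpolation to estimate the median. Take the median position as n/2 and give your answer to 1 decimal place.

128.5

Cumulative frequencies: 10, 19, 28, 43, 55, 75, 103, 127
n = 127; position = n/2 = 63.5.
This falls in the class 120 – <140: L = 120, F = 55, f = 20, h = 20.
Median ≈ 120 + ((63.5 − 55) / 20) × 20 = 128.5000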